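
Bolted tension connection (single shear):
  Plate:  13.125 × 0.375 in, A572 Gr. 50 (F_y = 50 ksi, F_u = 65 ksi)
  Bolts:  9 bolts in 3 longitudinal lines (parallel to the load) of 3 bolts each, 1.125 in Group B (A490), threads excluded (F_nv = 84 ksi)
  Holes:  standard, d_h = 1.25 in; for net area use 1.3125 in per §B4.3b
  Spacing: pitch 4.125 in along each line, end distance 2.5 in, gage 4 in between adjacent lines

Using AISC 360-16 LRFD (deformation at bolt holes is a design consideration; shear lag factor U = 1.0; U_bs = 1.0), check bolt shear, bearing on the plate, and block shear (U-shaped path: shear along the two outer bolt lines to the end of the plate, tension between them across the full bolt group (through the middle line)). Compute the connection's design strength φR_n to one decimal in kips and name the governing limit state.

262.1 kips (block shear governs)

Bolt shear: A_b = π(1.125)²/4 = 0.99402 in². φR_n = 0.75 × 84 × 0.99402 × 9 × 1 = 563.6 kips.
Bearing (0.375 in plate, F_u = 65 ksi): end bolts L_c = 2.5 − 1.25/2 = 1.875, R_n = min(1.2×1.875×0.375×65, 2.4×1.125×0.375×65) = 54.844 kips/bolt; interior L_c = 4.125 − 1.25 = 2.875, R_n = 65.813 kips/bolt. φR_n = 0.75 × (3×54.844 + 6×65.813) = 419.6 kips.
Block shear: shear path 2×[2.5+2×4.125] = 2×10.75 in, A_gv = 8.0625, A_nv = 2×(10.75 − 2.5×1.3125)×0.375 = 5.6016 in²; tension across gage: (8 − 2×1.3125)×0.375 = 2.0156 in². R_n = min(0.6×65×5.6016, 0.6×50×8.0625) + 1.0×65×2.0156 = min(218.46, 241.88) + 131.01 = 349.47 kips. φR_n = 0.75 × 349.47 = 262.1 kips.
Governing: min(563.6, 419.6, 262.1) = 262.1 kips → block shear.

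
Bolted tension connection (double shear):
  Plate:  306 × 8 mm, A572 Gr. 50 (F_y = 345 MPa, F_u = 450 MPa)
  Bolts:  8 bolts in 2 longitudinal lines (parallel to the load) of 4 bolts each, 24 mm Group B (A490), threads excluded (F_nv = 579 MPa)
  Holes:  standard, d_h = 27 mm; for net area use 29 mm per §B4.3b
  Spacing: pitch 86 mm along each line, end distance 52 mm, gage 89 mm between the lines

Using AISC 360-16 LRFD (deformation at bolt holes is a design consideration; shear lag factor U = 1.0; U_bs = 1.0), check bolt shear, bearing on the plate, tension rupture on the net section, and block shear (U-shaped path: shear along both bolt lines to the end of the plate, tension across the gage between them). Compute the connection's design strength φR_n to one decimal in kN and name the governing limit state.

Bolt shear: A_b = π(24)²/4 = 452.39 mm². φR_n = 0.75 × 579 × 452.39 × 8 × 2 = 3143.2 kN.
Bearing (8 mm plate, F_u = 450 MPa): end bolts L_c = 52 − 27/2 = 38.5, R_n = min(1.2×38.5×8×450, 2.4×24×8×450) = 166.32 kN/bolt; interior L_c = 86 − 27 = 59, R_n = 207.36 kN/bolt. φR_n = 0.75 × (2×166.32 + 6×207.36) = 1182.6 kN.
Tension rupture (net): A_n = (306 − 2×29)×8 = 1984 mm² (U = 1.0, A_e = A_n). φR_n = 0.75 × 450 × 1984 = 669.6 kN.
Block shear: shear path 2×[52+3×86] = 2×310 mm, A_gv = 4960, A_nv = 2×(310 − 3.5×29)×8 = 3336 mm²; tension across gage: (89 − 1×29)×8 = 480 mm². R_n = min(0.6×450×3336, 0.6×345×4960) + 1.0×450×480 = min(900.72, 1026.7) + 216 = 1116.7 kN. φR_n = 0.75 × 1116.7 = 837.5 kN.
Governing: min(3143.2, 1182.6, 669.6, 837.5) = 669.6 kN → net-section rupture.

669.6 kN (net-section rupture governs)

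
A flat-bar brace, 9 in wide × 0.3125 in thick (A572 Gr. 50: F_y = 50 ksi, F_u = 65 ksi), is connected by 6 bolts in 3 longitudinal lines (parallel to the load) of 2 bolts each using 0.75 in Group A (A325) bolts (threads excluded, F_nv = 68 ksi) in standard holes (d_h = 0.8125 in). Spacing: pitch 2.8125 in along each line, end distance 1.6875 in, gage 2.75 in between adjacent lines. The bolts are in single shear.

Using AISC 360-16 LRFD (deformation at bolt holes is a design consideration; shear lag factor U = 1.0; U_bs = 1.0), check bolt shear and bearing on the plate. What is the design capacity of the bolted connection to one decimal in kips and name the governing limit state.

Bolt shear: A_b = π(0.75)²/4 = 0.44179 in². φR_n = 0.75 × 68 × 0.44179 × 6 × 1 = 135.2 kips.
Bearing (0.3125 in plate, F_u = 65 ksi): end bolts L_c = 1.6875 − 0.8125/2 = 1.28125, R_n = min(1.2×1.28125×0.3125×65, 2.4×0.75×0.3125×65) = 31.23 kips/bolt; interior L_c = 2.8125 − 0.8125 = 2, R_n = 36.563 kips/bolt. φR_n = 0.75 × (3×31.23 + 3×36.563) = 152.5 kips.
Governing: min(135.2, 152.5) = 135.2 kips → bolt shear.

135.2 kips (bolt shear governs)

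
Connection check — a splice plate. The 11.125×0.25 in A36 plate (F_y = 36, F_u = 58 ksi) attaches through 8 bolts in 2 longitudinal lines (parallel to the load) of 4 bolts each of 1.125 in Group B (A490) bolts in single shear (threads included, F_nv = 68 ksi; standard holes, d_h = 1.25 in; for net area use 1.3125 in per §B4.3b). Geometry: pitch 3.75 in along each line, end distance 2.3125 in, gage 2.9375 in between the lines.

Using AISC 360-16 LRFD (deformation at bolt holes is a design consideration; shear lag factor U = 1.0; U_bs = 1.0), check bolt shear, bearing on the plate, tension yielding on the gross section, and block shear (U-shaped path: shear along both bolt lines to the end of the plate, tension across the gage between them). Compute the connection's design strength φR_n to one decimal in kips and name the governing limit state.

90.1 kips (gross-section yield governs)

Bolt shear: A_b = π(1.125)²/4 = 0.99402 in². φR_n = 0.75 × 68 × 0.99402 × 8 × 1 = 405.6 kips.
Bearing (0.25 in plate, F_u = 58 ksi): end bolts L_c = 2.3125 − 1.25/2 = 1.6875, R_n = min(1.2×1.6875×0.25×58, 2.4×1.125×0.25×58) = 29.363 kips/bolt; interior L_c = 3.75 − 1.25 = 2.5, R_n = 39.15 kips/bolt. φR_n = 0.75 × (2×29.363 + 6×39.15) = 220.2 kips.
Tension yield (gross): A_g = 11.125×0.25 = 2.7813 in². φR_n = 0.90 × 36 × 2.7813 = 90.1 kips.
Block shear: shear path 2×[2.3125+3×3.75] = 2×13.5625 in, A_gv = 6.7813, A_nv = 2×(13.5625 − 3.5×1.3125)×0.25 = 4.4844 in²; tension across gage: (2.9375 − 1×1.3125)×0.25 = 0.40625 in². R_n = min(0.6×58×4.4844, 0.6×36×6.7813) + 1.0×58×0.40625 = min(156.06, 146.48) + 23.563 = 170.04 kips. φR_n = 0.75 × 170.04 = 127.5 kips.
Governing: min(405.6, 220.2, 90.1, 127.5) = 90.1 kips → gross-section yield.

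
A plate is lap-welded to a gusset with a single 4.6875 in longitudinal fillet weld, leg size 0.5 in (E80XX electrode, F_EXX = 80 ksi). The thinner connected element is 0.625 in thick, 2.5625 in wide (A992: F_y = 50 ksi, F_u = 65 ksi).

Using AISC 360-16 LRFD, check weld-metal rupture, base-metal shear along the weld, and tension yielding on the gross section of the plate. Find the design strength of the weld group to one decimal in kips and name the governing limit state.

Weld metal: throat = 0.707×0.5 = 0.3535 in, L = 4.6875 in. φR_n = 0.75 × 0.6 × 80 × 0.3535 × 4.6875 = 59.7 kips.
Base metal shear (0.625 in plate): yield φR_n = 1.0×0.6×50×0.625×4.6875 = 87.9 kips; rupture φR_n = 0.75×0.6×65×0.625×4.6875 = 85.7 kips; take 85.7 kips (rupture).
Tension yield (gross): A_g = 2.5625×0.625 = 1.6016 in². φR_n = 0.90 × 50 × 1.6016 = 72.1 kips.
Governing: min(59.7, 85.7, 72.1) = 59.7 kips → weld metal.

59.7 kips (weld metal governs)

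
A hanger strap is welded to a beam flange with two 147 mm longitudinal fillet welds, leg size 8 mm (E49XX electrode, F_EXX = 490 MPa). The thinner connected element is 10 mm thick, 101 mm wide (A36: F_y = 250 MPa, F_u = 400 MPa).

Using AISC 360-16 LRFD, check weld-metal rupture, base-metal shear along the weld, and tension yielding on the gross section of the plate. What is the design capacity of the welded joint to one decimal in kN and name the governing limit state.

227.3 kN (gross-section yield governs)

Weld metal: throat = 0.707×8 = 5.656 mm, L = 2×147 = 294 mm. φR_n = 0.75 × 0.6 × 490 × 5.656 × 294 = 366.7 kN.
Base metal shear (10 mm plate): yield φR_n = 1.0×0.6×250×10×294 = 441.0 kN; rupture φR_n = 0.75×0.6×400×10×294 = 529.2 kN; take 441.0 kN (yield).
Tension yield (gross): A_g = 101×10 = 1010 mm². φR_n = 0.90 × 250 × 1010 = 227.3 kN.
Governing: min(366.7, 441.0, 227.3) = 227.3 kN → gross-section yield.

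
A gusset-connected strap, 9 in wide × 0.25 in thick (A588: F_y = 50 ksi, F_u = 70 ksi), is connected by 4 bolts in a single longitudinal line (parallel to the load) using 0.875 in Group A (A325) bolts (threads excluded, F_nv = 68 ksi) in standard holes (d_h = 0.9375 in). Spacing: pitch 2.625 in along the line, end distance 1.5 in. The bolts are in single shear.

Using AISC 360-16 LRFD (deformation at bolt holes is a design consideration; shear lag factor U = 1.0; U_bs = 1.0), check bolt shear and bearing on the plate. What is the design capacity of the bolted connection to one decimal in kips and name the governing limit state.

Bolt shear: A_b = π(0.875)²/4 = 0.60132 in². φR_n = 0.75 × 68 × 0.60132 × 4 × 1 = 122.7 kips.
Bearing (0.25 in plate, F_u = 70 ksi): end bolts L_c = 1.5 − 0.9375/2 = 1.03125, R_n = min(1.2×1.03125×0.25×70, 2.4×0.875×0.25×70) = 21.656 kips/bolt; interior L_c = 2.625 − 0.9375 = 1.6875, R_n = 35.438 kips/bolt. φR_n = 0.75 × (1×21.656 + 3×35.438) = 96.0 kips.
Governing: min(122.7, 96.0) = 96.0 kips → bearing.

96.0 kips (bearing governs)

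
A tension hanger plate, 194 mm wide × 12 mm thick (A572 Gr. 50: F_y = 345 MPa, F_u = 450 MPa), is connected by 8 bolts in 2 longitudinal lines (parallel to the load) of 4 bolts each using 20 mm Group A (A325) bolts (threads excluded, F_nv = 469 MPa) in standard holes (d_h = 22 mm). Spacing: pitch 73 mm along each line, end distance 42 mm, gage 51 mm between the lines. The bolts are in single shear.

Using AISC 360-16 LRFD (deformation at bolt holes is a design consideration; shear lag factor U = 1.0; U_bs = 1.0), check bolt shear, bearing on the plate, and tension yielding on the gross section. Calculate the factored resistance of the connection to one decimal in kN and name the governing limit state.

Bolt shear: A_b = π(20)²/4 = 314.16 mm². φR_n = 0.75 × 469 × 314.16 × 8 × 1 = 884.0 kN.
Bearing (12 mm plate, F_u = 450 MPa): end bolts L_c = 42 − 22/2 = 31, R_n = min(1.2×31×12×450, 2.4×20×12×450) = 200.88 kN/bolt; interior L_c = 73 − 22 = 51, R_n = 259.2 kN/bolt. φR_n = 0.75 × (2×200.88 + 6×259.2) = 1467.7 kN.
Tension yield (gross): A_g = 194×12 = 2328 mm². φR_n = 0.90 × 345 × 2328 = 722.8 kN.
Governing: min(884.0, 1467.7, 722.8) = 722.8 kN → gross-section yield.

722.8 kN (gross-section yield governs)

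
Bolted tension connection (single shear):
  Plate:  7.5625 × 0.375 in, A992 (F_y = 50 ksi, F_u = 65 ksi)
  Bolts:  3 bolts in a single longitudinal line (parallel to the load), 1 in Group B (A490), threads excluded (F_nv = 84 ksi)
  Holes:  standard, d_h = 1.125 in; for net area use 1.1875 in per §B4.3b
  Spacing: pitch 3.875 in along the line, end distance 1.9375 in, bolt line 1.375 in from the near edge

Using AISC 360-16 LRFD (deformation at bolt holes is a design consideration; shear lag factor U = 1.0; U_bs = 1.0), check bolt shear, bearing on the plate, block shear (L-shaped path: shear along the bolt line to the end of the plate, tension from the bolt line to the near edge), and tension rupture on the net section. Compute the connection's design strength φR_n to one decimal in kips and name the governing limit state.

Bolt shear: A_b = π(1)²/4 = 0.7854 in². φR_n = 0.75 × 84 × 0.7854 × 3 × 1 = 148.4 kips.
Bearing (0.375 in plate, F_u = 65 ksi): end bolts L_c = 1.9375 − 1.125/2 = 1.375, R_n = min(1.2×1.375×0.375×65, 2.4×1×0.375×65) = 40.219 kips/bolt; interior L_c = 3.875 − 1.125 = 2.75, R_n = 58.5 kips/bolt. φR_n = 0.75 × (1×40.219 + 2×58.5) = 117.9 kips.
Block shear: shear path 1×[1.9375+2×3.875] = 1×9.6875 in, A_gv = 3.6328, A_nv = 1×(9.6875 − 2.5×1.1875)×0.375 = 2.5195 in²; tension to near edge: (1.375 − 0.5×1.1875)×0.375 = 0.29297 in². R_n = min(0.6×65×2.5195, 0.6×50×3.6328) + 1.0×65×0.29297 = min(98.261, 108.98) + 19.043 = 117.3 kips. φR_n = 0.75 × 117.3 = 88.0 kips.
Tension rupture (net): A_n = (7.5625 − 1×1.1875)×0.375 = 2.3906 in² (U = 1.0, A_e = A_n). φR_n = 0.75 × 65 × 2.3906 = 116.5 kips.
Governing: min(148.4, 117.9, 88.0, 116.5) = 88.0 kips → block shear.

88.0 kips (block shear governs)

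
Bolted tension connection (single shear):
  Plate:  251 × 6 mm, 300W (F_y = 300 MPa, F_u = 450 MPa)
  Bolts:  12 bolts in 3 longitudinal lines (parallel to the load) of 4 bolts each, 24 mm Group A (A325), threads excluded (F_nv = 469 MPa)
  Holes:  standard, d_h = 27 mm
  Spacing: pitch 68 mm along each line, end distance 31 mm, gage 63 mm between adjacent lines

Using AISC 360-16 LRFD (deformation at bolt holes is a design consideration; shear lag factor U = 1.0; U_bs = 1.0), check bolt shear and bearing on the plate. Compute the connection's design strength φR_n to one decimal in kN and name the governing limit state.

Bolt shear: A_b = π(24)²/4 = 452.39 mm². φR_n = 0.75 × 469 × 452.39 × 12 × 1 = 1909.5 kN.
Bearing (6 mm plate, F_u = 450 MPa): end bolts L_c = 31 − 27/2 = 17.5, R_n = min(1.2×17.5×6×450, 2.4×24×6×450) = 56.7 kN/bolt; interior L_c = 68 − 27 = 41, R_n = 132.84 kN/bolt. φR_n = 0.75 × (3×56.7 + 9×132.84) = 1024.2 kN.
Governing: min(1909.5, 1024.2) = 1024.2 kN → bearing.

1024.2 kN (bearing governs)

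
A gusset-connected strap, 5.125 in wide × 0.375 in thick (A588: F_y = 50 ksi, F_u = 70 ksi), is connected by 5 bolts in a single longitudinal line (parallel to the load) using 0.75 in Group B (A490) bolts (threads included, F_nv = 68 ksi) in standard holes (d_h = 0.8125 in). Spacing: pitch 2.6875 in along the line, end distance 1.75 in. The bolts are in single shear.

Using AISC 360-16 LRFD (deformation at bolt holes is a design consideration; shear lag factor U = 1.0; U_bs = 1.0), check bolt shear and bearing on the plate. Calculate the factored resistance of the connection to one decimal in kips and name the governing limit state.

112.7 kips (bolt shear governs)

Bolt shear: A_b = π(0.75)²/4 = 0.44179 in². φR_n = 0.75 × 68 × 0.44179 × 5 × 1 = 112.7 kips.
Bearing (0.375 in plate, F_u = 70 ksi): end bolts L_c = 1.75 − 0.8125/2 = 1.34375, R_n = min(1.2×1.34375×0.375×70, 2.4×0.75×0.375×70) = 42.328 kips/bolt; interior L_c = 2.6875 − 0.8125 = 1.875, R_n = 47.25 kips/bolt. φR_n = 0.75 × (1×42.328 + 4×47.25) = 173.5 kips.
Governing: min(112.7, 173.5) = 112.7 kips → bolt shear.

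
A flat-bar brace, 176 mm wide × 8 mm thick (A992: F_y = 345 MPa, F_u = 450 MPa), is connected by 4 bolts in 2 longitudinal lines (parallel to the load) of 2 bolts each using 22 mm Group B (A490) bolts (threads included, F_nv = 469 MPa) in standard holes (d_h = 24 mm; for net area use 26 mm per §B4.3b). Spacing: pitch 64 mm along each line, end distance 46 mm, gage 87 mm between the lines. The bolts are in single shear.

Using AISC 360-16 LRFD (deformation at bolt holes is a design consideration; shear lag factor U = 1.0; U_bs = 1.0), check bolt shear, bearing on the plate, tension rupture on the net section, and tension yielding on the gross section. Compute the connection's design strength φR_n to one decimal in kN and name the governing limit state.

334.8 kN (net-section rupture governs)

Bolt shear: A_b = π(22)²/4 = 380.13 mm². φR_n = 0.75 × 469 × 380.13 × 4 × 1 = 534.8 kN.
Bearing (8 mm plate, F_u = 450 MPa): end bolts L_c = 46 − 24/2 = 34, R_n = min(1.2×34×8×450, 2.4×22×8×450) = 146.88 kN/bolt; interior L_c = 64 − 24 = 40, R_n = 172.8 kN/bolt. φR_n = 0.75 × (2×146.88 + 2×172.8) = 479.5 kN.
Tension rupture (net): A_n = (176 − 2×26)×8 = 992 mm² (U = 1.0, A_e = A_n). φR_n = 0.75 × 450 × 992 = 334.8 kN.
Tension yield (gross): A_g = 176×8 = 1408 mm². φR_n = 0.90 × 345 × 1408 = 437.2 kN.
Governing: min(534.8, 479.5, 334.8, 437.2) = 334.8 kN → net-section rupture.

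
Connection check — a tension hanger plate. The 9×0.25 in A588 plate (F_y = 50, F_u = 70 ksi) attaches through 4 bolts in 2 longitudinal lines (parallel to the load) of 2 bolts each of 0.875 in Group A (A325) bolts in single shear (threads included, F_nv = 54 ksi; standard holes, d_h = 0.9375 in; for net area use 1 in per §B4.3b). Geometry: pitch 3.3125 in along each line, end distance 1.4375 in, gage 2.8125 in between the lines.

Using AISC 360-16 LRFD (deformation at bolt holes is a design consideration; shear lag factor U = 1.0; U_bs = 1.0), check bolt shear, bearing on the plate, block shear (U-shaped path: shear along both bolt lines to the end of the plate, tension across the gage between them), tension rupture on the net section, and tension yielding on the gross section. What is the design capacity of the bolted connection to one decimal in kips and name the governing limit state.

75.0 kips (block shear governs)

Bolt shear: A_b = π(0.875)²/4 = 0.60132 in². φR_n = 0.75 × 54 × 0.60132 × 4 × 1 = 97.4 kips.
Bearing (0.25 in plate, F_u = 70 ksi): end bolts L_c = 1.4375 − 0.9375/2 = 0.96875, R_n = min(1.2×0.96875×0.25×70, 2.4×0.875×0.25×70) = 20.344 kips/bolt; interior L_c = 3.3125 − 0.9375 = 2.375, R_n = 36.75 kips/bolt. φR_n = 0.75 × (2×20.344 + 2×36.75) = 85.6 kips.
Block shear: shear path 2×[1.4375+1×3.3125] = 2×4.75 in, A_gv = 2.375, A_nv = 2×(4.75 − 1.5×1)×0.25 = 1.625 in²; tension across gage: (2.8125 − 1×1)×0.25 = 0.45313 in². R_n = min(0.6×70×1.625, 0.6×50×2.375) + 1.0×70×0.45313 = min(68.25, 71.25) + 31.719 = 99.969 kips. φR_n = 0.75 × 99.969 = 75.0 kips.
Tension rupture (net): A_n = (9 − 2×1)×0.25 = 1.75 in² (U = 1.0, A_e = A_n). φR_n = 0.75 × 70 × 1.75 = 91.9 kips.
Tension yield (gross): A_g = 9×0.25 = 2.25 in². φR_n = 0.90 × 50 × 2.25 = 101.3 kips.
Governing: min(97.4, 85.6, 75.0, 91.9, 101.3) = 75.0 kips → block shear.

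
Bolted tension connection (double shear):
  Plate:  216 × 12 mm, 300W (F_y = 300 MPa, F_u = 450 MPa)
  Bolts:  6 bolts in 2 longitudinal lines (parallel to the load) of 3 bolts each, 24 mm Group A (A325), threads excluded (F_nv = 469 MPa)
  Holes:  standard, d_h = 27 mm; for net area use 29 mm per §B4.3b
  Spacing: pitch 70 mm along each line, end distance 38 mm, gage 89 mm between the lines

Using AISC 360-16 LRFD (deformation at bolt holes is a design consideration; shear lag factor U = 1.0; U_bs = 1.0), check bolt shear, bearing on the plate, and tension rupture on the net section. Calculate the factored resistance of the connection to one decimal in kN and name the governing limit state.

639.9 kN (net-section rupture governs)

Bolt shear: A_b = π(24)²/4 = 452.39 mm². φR_n = 0.75 × 469 × 452.39 × 6 × 2 = 1909.5 kN.
Bearing (12 mm plate, F_u = 450 MPa): end bolts L_c = 38 − 27/2 = 24.5, R_n = min(1.2×24.5×12×450, 2.4×24×12×450) = 158.76 kN/bolt; interior L_c = 70 − 27 = 43, R_n = 278.64 kN/bolt. φR_n = 0.75 × (2×158.76 + 4×278.64) = 1074.1 kN.
Tension rupture (net): A_n = (216 − 2×29)×12 = 1896 mm² (U = 1.0, A_e = A_n). φR_n = 0.75 × 450 × 1896 = 639.9 kN.
Governing: min(1909.5, 1074.1, 639.9) = 639.9 kN → net-section rupture.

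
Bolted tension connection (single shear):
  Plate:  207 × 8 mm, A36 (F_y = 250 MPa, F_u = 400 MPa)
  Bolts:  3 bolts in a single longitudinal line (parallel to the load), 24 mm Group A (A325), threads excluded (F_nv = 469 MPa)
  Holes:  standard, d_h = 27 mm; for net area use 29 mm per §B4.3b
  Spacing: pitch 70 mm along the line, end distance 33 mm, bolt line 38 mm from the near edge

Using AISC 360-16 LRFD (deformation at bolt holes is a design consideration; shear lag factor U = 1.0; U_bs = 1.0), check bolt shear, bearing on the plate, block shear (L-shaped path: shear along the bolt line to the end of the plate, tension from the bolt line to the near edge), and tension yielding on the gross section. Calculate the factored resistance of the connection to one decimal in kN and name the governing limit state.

201.1 kN (block shear governs)

Bolt shear: A_b = π(24)²/4 = 452.39 mm². φR_n = 0.75 × 469 × 452.39 × 3 × 1 = 477.4 kN.
Bearing (8 mm plate, F_u = 400 MPa): end bolts L_c = 33 − 27/2 = 19.5, R_n = min(1.2×19.5×8×400, 2.4×24×8×400) = 74.88 kN/bolt; interior L_c = 70 − 27 = 43, R_n = 165.12 kN/bolt. φR_n = 0.75 × (1×74.88 + 2×165.12) = 303.8 kN.
Block shear: shear path 1×[33+2×70] = 1×173 mm, A_gv = 1384, A_nv = 1×(173 − 2.5×29)×8 = 804 mm²; tension to near edge: (38 − 0.5×29)×8 = 188 mm². R_n = min(0.6×400×804, 0.6×250×1384) + 1.0×400×188 = min(192.96, 207.6) + 75.2 = 268.16 kN. φR_n = 0.75 × 268.16 = 201.1 kN.
Tension yield (gross): A_g = 207×8 = 1656 mm². φR_n = 0.90 × 250 × 1656 = 372.6 kN.
Governing: min(477.4, 303.8, 201.1, 372.6) = 201.1 kN → block shear.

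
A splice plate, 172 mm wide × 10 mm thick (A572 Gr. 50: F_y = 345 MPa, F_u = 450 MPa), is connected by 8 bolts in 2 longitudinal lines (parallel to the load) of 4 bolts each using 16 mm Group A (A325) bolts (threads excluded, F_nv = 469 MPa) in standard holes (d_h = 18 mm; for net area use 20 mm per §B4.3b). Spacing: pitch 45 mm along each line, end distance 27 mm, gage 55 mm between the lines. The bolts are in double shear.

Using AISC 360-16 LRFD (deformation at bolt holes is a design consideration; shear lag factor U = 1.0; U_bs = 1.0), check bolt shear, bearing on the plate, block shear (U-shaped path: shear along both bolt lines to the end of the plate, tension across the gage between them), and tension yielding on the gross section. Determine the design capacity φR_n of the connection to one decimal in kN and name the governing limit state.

Bolt shear: A_b = π(16)²/4 = 201.06 mm². φR_n = 0.75 × 469 × 201.06 × 8 × 2 = 1131.6 kN.
Bearing (10 mm plate, F_u = 450 MPa): end bolts L_c = 27 − 18/2 = 18, R_n = min(1.2×18×10×450, 2.4×16×10×450) = 97.2 kN/bolt; interior L_c = 45 − 18 = 27, R_n = 145.8 kN/bolt. φR_n = 0.75 × (2×97.2 + 6×145.8) = 801.9 kN.
Block shear: shear path 2×[27+3×45] = 2×162 mm, A_gv = 3240, A_nv = 2×(162 − 3.5×20)×10 = 1840 mm²; tension across gage: (55 − 1×20)×10 = 350 mm². R_n = min(0.6×450×1840, 0.6×345×3240) + 1.0×450×350 = min(496.8, 670.68) + 157.5 = 654.3 kN. φR_n = 0.75 × 654.3 = 490.7 kN.
Tension yield (gross): A_g = 172×10 = 1720 mm². φR_n = 0.90 × 345 × 1720 = 534.1 kN.
Governing: min(1131.6, 801.9, 490.7, 534.1) = 490.7 kN → block shear.

490.7 kN (block shear governs)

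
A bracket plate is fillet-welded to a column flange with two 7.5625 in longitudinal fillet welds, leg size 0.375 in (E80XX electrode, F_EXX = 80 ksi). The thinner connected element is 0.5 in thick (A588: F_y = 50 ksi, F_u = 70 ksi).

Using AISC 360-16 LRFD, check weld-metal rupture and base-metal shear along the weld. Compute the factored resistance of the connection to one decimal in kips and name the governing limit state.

144.4 kips (weld metal governs)

Weld metal: throat = 0.707×0.375 = 0.26513 in, L = 2×7.5625 = 15.125 in. φR_n = 0.75 × 0.6 × 80 × 0.26513 × 15.125 = 144.4 kips.
Base metal shear (0.5 in plate): yield φR_n = 1.0×0.6×50×0.5×15.125 = 226.9 kips; rupture φR_n = 0.75×0.6×70×0.5×15.125 = 238.2 kips; take 226.9 kips (yield).
Governing: min(144.4, 226.9) = 144.4 kips → weld metal.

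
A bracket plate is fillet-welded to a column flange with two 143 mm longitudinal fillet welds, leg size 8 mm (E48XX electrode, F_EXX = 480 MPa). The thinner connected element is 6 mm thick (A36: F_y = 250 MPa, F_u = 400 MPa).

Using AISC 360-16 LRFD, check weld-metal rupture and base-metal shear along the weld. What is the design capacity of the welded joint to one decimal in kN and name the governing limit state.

Weld metal: throat = 0.707×8 = 5.656 mm, L = 2×143 = 286 mm. φR_n = 0.75 × 0.6 × 480 × 5.656 × 286 = 349.4 kN.
Base metal shear (6 mm plate): yield φR_n = 1.0×0.6×250×6×286 = 257.4 kN; rupture φR_n = 0.75×0.6×400×6×286 = 308.9 kN; take 257.4 kN (yield).
Governing: min(349.4, 257.4) = 257.4 kN → base-metal shear.

257.4 kN (base-metal shear governs)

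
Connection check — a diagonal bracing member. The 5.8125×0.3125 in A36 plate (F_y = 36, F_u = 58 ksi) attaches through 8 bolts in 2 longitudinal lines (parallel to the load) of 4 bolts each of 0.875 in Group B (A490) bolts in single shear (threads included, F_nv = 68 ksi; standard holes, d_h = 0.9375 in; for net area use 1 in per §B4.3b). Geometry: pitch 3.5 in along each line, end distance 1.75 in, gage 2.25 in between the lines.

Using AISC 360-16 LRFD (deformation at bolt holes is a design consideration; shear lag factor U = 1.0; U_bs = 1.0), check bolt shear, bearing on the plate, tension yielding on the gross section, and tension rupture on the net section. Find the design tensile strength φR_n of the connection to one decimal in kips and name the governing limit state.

51.8 kips (net-section rupture governs)

Bolt shear: A_b = π(0.875)²/4 = 0.60132 in². φR_n = 0.75 × 68 × 0.60132 × 8 × 1 = 245.3 kips.
Bearing (0.3125 in plate, F_u = 58 ksi): end bolts L_c = 1.75 − 0.9375/2 = 1.28125, R_n = min(1.2×1.28125×0.3125×58, 2.4×0.875×0.3125×58) = 27.867 kips/bolt; interior L_c = 3.5 − 0.9375 = 2.5625, R_n = 38.063 kips/bolt. φR_n = 0.75 × (2×27.867 + 6×38.063) = 213.1 kips.
Tension yield (gross): A_g = 5.8125×0.3125 = 1.8164 in². φR_n = 0.90 × 36 × 1.8164 = 58.9 kips.
Tension rupture (net): A_n = (5.8125 − 2×1)×0.3125 = 1.1914 in² (U = 1.0, A_e = A_n). φR_n = 0.75 × 58 × 1.1914 = 51.8 kips.
Governing: min(245.3, 213.1, 58.9, 51.8) = 51.8 kips → net-section rupture.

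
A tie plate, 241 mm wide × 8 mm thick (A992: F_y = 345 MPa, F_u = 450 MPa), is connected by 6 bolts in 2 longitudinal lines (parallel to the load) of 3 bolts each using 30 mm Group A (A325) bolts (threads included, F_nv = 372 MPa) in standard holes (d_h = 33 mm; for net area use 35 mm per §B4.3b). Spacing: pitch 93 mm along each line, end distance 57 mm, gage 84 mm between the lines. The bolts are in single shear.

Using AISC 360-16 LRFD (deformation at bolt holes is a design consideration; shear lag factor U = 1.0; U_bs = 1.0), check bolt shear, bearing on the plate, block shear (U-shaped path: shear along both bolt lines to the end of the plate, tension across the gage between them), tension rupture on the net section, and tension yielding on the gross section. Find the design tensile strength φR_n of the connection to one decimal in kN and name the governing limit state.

461.7 kN (net-section rupture governs)

Bolt shear: A_b = π(30)²/4 = 706.86 mm². φR_n = 0.75 × 372 × 706.86 × 6 × 1 = 1183.3 kN.
Bearing (8 mm plate, F_u = 450 MPa): end bolts L_c = 57 − 33/2 = 40.5, R_n = min(1.2×40.5×8×450, 2.4×30×8×450) = 174.96 kN/bolt; interior L_c = 93 − 33 = 60, R_n = 259.2 kN/bolt. φR_n = 0.75 × (2×174.96 + 4×259.2) = 1040.0 kN.
Block shear: shear path 2×[57+2×93] = 2×243 mm, A_gv = 3888, A_nv = 2×(243 − 2.5×35)×8 = 2488 mm²; tension across gage: (84 − 1×35)×8 = 392 mm². R_n = min(0.6×450×2488, 0.6×345×3888) + 1.0×450×392 = min(671.76, 804.82) + 176.4 = 848.16 kN. φR_n = 0.75 × 848.16 = 636.1 kN.
Tension rupture (net): A_n = (241 − 2×35)×8 = 1368 mm² (U = 1.0, A_e = A_n). φR_n = 0.75 × 450 × 1368 = 461.7 kN.
Tension yield (gross): A_g = 241×8 = 1928 mm². φR_n = 0.90 × 345 × 1928 = 598.6 kN.
Governing: min(1183.3, 1040.0, 636.1, 461.7, 598.6) = 461.7 kN → net-section rupture.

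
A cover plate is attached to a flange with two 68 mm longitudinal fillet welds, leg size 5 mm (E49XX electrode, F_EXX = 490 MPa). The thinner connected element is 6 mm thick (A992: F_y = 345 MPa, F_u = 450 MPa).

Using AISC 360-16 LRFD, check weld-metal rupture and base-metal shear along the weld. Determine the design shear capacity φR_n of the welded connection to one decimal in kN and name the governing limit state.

Weld metal: throat = 0.707×5 = 3.535 mm, L = 2×68 = 136 mm. φR_n = 0.75 × 0.6 × 490 × 3.535 × 136 = 106.0 kN.
Base metal shear (6 mm plate): yield φR_n = 1.0×0.6×345×6×136 = 168.9 kN; rupture φR_n = 0.75×0.6×450×6×136 = 165.2 kN; take 165.2 kN (rupture).
Governing: min(106.0, 165.2) = 106.0 kN → weld metal.

106.0 kN (weld metal governs)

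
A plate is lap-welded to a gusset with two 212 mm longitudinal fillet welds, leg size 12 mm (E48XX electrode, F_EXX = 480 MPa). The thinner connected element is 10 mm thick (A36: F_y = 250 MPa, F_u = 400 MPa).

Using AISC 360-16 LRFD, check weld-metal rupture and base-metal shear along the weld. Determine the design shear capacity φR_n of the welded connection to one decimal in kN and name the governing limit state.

636.0 kN (base-metal shear governs)

Weld metal: throat = 0.707×12 = 8.484 mm, L = 2×212 = 424 mm. φR_n = 0.75 × 0.6 × 480 × 8.484 × 424 = 777.0 kN.
Base metal shear (10 mm plate): yield φR_n = 1.0×0.6×250×10×424 = 636.0 kN; rupture φR_n = 0.75×0.6×400×10×424 = 763.2 kN; take 636.0 kN (yield).
Governing: min(777.0, 636.0) = 636.0 kN → base-metal shear.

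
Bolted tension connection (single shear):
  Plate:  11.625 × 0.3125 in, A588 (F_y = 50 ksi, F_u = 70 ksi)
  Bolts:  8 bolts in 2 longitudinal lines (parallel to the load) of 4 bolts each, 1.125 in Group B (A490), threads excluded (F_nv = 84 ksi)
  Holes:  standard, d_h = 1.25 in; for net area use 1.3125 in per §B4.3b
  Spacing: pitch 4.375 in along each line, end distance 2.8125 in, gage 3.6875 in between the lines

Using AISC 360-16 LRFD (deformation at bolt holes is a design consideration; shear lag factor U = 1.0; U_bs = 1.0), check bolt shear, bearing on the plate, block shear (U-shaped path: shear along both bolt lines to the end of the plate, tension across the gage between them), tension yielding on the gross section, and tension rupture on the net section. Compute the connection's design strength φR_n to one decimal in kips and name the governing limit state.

Bolt shear: A_b = π(1.125)²/4 = 0.99402 in². φR_n = 0.75 × 84 × 0.99402 × 8 × 1 = 501.0 kips.
Bearing (0.3125 in plate, F_u = 70 ksi): end bolts L_c = 2.8125 − 1.25/2 = 2.1875, R_n = min(1.2×2.1875×0.3125×70, 2.4×1.125×0.3125×70) = 57.422 kips/bolt; interior L_c = 4.375 − 1.25 = 3.125, R_n = 59.063 kips/bolt. φR_n = 0.75 × (2×57.422 + 6×59.063) = 351.9 kips.
Block shear: shear path 2×[2.8125+3×4.375] = 2×15.9375 in, A_gv = 9.9609, A_nv = 2×(15.9375 − 3.5×1.3125)×0.3125 = 7.0898 in²; tension across gage: (3.6875 − 1×1.3125)×0.3125 = 0.74219 in². R_n = min(0.6×70×7.0898, 0.6×50×9.9609) + 1.0×70×0.74219 = min(297.77, 298.83) + 51.953 = 349.72 kips. φR_n = 0.75 × 349.72 = 262.3 kips.
Tension yield (gross): A_g = 11.625×0.3125 = 3.6328 in². φR_n = 0.90 × 50 × 3.6328 = 163.5 kips.
Tension rupture (net): A_n = (11.625 − 2×1.3125)×0.3125 = 2.8125 in² (U = 1.0, A_e = A_n). φR_n = 0.75 × 70 × 2.8125 = 147.7 kips.
Governing: min(501.0, 351.9, 262.3, 163.5, 147.7) = 147.7 kips → net-section rupture.

147.7 kips (net-section rupture governs)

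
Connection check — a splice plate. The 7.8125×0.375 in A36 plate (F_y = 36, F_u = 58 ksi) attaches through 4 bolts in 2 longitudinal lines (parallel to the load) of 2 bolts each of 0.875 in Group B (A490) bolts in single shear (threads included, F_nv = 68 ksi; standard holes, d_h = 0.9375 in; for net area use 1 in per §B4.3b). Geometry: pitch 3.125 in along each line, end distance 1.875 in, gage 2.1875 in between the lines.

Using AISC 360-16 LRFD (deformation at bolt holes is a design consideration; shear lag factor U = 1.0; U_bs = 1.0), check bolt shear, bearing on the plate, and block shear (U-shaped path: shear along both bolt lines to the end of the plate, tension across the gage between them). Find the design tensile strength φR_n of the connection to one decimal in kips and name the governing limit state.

80.1 kips (block shear governs)

Bolt shear: A_b = π(0.875)²/4 = 0.60132 in². φR_n = 0.75 × 68 × 0.60132 × 4 × 1 = 122.7 kips.
Bearing (0.375 in plate, F_u = 58 ksi): end bolts L_c = 1.875 − 0.9375/2 = 1.40625, R_n = min(1.2×1.40625×0.375×58, 2.4×0.875×0.375×58) = 36.703 kips/bolt; interior L_c = 3.125 − 0.9375 = 2.1875, R_n = 45.675 kips/bolt. φR_n = 0.75 × (2×36.703 + 2×45.675) = 123.6 kips.
Block shear: shear path 2×[1.875+1×3.125] = 2×5 in, A_gv = 3.75, A_nv = 2×(5 − 1.5×1)×0.375 = 2.625 in²; tension across gage: (2.1875 − 1×1)×0.375 = 0.44531 in². R_n = min(0.6×58×2.625, 0.6×36×3.75) + 1.0×58×0.44531 = min(91.35, 81) + 25.828 = 106.83 kips. φR_n = 0.75 × 106.83 = 80.1 kips.
Governing: min(122.7, 123.6, 80.1) = 80.1 kips → block shear.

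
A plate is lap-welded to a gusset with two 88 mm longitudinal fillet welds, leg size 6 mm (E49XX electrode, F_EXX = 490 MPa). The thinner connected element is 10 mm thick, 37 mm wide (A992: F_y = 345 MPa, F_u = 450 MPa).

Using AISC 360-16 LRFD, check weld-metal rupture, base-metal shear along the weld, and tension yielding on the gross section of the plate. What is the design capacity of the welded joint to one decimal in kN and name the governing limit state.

Weld metal: throat = 0.707×6 = 4.242 mm, L = 2×88 = 176 mm. φR_n = 0.75 × 0.6 × 490 × 4.242 × 176 = 164.6 kN.
Base metal shear (10 mm plate): yield φR_n = 1.0×0.6×345×10×176 = 364.3 kN; rupture φR_n = 0.75×0.6×450×10×176 = 356.4 kN; take 356.4 kN (rupture).
Tension yield (gross): A_g = 37×10 = 370 mm². φR_n = 0.90 × 345 × 370 = 114.9 kN.
Governing: min(164.6, 356.4, 114.9) = 114.9 kN → gross-section yield.

114.9 kN (gross-section yield governs)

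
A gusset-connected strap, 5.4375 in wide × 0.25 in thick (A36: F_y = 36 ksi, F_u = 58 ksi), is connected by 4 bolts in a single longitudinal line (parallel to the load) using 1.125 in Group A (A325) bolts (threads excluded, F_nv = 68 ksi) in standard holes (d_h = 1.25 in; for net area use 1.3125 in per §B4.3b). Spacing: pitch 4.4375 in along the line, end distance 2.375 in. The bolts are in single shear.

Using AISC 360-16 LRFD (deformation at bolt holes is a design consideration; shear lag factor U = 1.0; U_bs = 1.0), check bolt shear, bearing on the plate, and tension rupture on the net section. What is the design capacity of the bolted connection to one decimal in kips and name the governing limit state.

44.9 kips (net-section rupture governs)

Bolt shear: A_b = π(1.125)²/4 = 0.99402 in². φR_n = 0.75 × 68 × 0.99402 × 4 × 1 = 202.8 kips.
Bearing (0.25 in plate, F_u = 58 ksi): end bolts L_c = 2.375 − 1.25/2 = 1.75, R_n = min(1.2×1.75×0.25×58, 2.4×1.125×0.25×58) = 30.45 kips/bolt; interior L_c = 4.4375 − 1.25 = 3.1875, R_n = 39.15 kips/bolt. φR_n = 0.75 × (1×30.45 + 3×39.15) = 110.9 kips.
Tension rupture (net): A_n = (5.4375 − 1×1.3125)×0.25 = 1.0313 in² (U = 1.0, A_e = A_n). φR_n = 0.75 × 58 × 1.0313 = 44.9 kips.
Governing: min(202.8, 110.9, 44.9) = 44.9 kips → net-section rupture.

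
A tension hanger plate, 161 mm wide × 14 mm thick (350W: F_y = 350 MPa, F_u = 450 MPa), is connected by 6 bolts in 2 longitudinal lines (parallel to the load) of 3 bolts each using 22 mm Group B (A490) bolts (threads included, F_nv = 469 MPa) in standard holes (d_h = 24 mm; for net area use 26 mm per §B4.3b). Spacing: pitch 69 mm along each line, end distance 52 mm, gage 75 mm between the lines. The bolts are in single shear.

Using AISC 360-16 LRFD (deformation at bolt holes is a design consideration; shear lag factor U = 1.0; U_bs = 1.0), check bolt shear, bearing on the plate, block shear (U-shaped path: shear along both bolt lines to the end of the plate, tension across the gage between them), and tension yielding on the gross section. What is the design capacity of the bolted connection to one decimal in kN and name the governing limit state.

710.0 kN (gross-section yield governs)

Bolt shear: A_b = π(22)²/4 = 380.13 mm². φR_n = 0.75 × 469 × 380.13 × 6 × 1 = 802.3 kN.
Bearing (14 mm plate, F_u = 450 MPa): end bolts L_c = 52 − 24/2 = 40, R_n = min(1.2×40×14×450, 2.4×22×14×450) = 302.4 kN/bolt; interior L_c = 69 − 24 = 45, R_n = 332.64 kN/bolt. φR_n = 0.75 × (2×302.4 + 4×332.64) = 1451.5 kN.
Block shear: shear path 2×[52+2×69] = 2×190 mm, A_gv = 5320, A_nv = 2×(190 − 2.5×26)×14 = 3500 mm²; tension across gage: (75 − 1×26)×14 = 686 mm². R_n = min(0.6×450×3500, 0.6×350×5320) + 1.0×450×686 = min(945, 1117.2) + 308.7 = 1253.7 kN. φR_n = 0.75 × 1253.7 = 940.3 kN.
Tension yield (gross): A_g = 161×14 = 2254 mm². φR_n = 0.90 × 350 × 2254 = 710.0 kN.
Governing: min(802.3, 1451.5, 940.3, 710.0) = 710.0 kN → gross-section yield.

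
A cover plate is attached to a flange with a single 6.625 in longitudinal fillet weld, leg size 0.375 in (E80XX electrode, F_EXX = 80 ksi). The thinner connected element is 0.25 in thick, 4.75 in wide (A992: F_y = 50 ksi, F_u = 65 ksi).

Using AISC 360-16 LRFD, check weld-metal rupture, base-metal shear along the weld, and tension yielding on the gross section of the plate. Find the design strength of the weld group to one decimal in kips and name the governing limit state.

Weld metal: throat = 0.707×0.375 = 0.26513 in, L = 6.625 in. φR_n = 0.75 × 0.6 × 80 × 0.26513 × 6.625 = 63.2 kips.
Base metal shear (0.25 in plate): yield φR_n = 1.0×0.6×50×0.25×6.625 = 49.7 kips; rupture φR_n = 0.75×0.6×65×0.25×6.625 = 48.4 kips; take 48.4 kips (rupture).
Tension yield (gross): A_g = 4.75×0.25 = 1.1875 in². φR_n = 0.90 × 50 × 1.1875 = 53.4 kips.
Governing: min(63.2, 48.4, 53.4) = 48.4 kips → base-metal shear.

48.4 kips (base-metal shear governs)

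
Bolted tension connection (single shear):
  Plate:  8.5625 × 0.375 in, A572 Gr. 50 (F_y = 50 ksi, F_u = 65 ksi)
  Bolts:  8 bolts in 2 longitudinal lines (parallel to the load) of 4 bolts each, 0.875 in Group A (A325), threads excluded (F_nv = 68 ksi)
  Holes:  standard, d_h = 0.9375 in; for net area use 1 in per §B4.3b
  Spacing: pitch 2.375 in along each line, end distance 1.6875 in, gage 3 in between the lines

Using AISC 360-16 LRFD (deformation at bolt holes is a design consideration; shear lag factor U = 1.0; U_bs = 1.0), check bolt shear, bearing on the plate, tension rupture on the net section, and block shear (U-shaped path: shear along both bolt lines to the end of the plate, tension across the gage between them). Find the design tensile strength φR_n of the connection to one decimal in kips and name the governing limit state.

Bolt shear: A_b = π(0.875)²/4 = 0.60132 in². φR_n = 0.75 × 68 × 0.60132 × 8 × 1 = 245.3 kips.
Bearing (0.375 in plate, F_u = 65 ksi): end bolts L_c = 1.6875 − 0.9375/2 = 1.21875, R_n = min(1.2×1.21875×0.375×65, 2.4×0.875×0.375×65) = 35.648 kips/bolt; interior L_c = 2.375 − 0.9375 = 1.4375, R_n = 42.047 kips/bolt. φR_n = 0.75 × (2×35.648 + 6×42.047) = 242.7 kips.
Tension rupture (net): A_n = (8.5625 − 2×1)×0.375 = 2.4609 in² (U = 1.0, A_e = A_n). φR_n = 0.75 × 65 × 2.4609 = 120.0 kips.
Block shear: shear path 2×[1.6875+3×2.375] = 2×8.8125 in, A_gv = 6.6094, A_nv = 2×(8.8125 − 3.5×1)×0.375 = 3.9844 in²; tension across gage: (3 − 1×1)×0.375 = 0.75 in². R_n = min(0.6×65×3.9844, 0.6×50×6.6094) + 1.0×65×0.75 = min(155.39, 198.28) + 48.75 = 204.14 kips. φR_n = 0.75 × 204.14 = 153.1 kips.
Governing: min(245.3, 242.7, 120.0, 153.1) = 120.0 kips → net-section rupture.

120.0 kips (net-section rupture governs)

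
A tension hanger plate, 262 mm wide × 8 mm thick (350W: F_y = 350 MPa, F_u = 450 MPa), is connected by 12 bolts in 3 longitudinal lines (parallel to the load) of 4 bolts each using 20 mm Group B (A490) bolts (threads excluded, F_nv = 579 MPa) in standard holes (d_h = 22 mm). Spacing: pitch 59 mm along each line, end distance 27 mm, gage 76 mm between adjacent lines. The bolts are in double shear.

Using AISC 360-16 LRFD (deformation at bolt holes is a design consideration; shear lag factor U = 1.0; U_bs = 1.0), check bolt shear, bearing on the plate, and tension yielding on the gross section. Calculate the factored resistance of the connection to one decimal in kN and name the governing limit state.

Bolt shear: A_b = π(20)²/4 = 314.16 mm². φR_n = 0.75 × 579 × 314.16 × 12 × 2 = 3274.2 kN.
Bearing (8 mm plate, F_u = 450 MPa): end bolts L_c = 27 − 22/2 = 16, R_n = min(1.2×16×8×450, 2.4×20×8×450) = 69.12 kN/bolt; interior L_c = 59 − 22 = 37, R_n = 159.84 kN/bolt. φR_n = 0.75 × (3×69.12 + 9×159.84) = 1234.4 kN.
Tension yield (gross): A_g = 262×8 = 2096 mm². φR_n = 0.90 × 350 × 2096 = 660.2 kN.
Governing: min(3274.2, 1234.4, 660.2) = 660.2 kN → gross-section yield.

660.2 kN (gross-section yield governs)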